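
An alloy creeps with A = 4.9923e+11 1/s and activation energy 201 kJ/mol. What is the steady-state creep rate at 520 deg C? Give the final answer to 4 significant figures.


rate = A * exp(-Q / (R*T))
T = 520 + 273.15 = 793.15 K
rate = 4.9923e+11 * exp(-201e3 / (8.314 * 793.15))
rate = 0.02888 1/s


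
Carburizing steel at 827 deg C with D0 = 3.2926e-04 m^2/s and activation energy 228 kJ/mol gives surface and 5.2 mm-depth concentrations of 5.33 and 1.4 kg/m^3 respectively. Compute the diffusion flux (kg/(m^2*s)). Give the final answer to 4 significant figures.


Step 1: D = D0 * exp(-Qd/(R*T))
T = 827 + 273.15 = 1100.15 K
D = 3.2926e-04 * exp(-228e3 / (8.314 * 1100.15)) = 4.91822e-15 m^2/s
Step 2: J = D * (C1 - C2) / dx
J = 4.91822e-15 * (5.33 - 1.4) / 5.2e-03
J = 3.717e-12 kg/(m^2*s)


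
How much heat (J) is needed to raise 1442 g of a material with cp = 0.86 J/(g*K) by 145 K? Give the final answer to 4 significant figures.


Q = m * cp * dT
Q = 1442 * 0.86 * 145
Q = 179800 J


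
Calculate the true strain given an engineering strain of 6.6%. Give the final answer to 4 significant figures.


epsilon_true = ln(1 + epsilon_eng)
epsilon_true = ln(1 + 0.066)
epsilon_true = 0.06391


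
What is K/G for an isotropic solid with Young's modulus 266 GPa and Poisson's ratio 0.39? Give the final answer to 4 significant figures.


G = E / (2*(1+nu))
G = 266 / (2*(1+0.39)) = 95.6835 GPa
K = E / (3*(1-2*nu))
K = 266 / (3*(1-2*0.39)) = 403.03 GPa
K/G = 403.03 / 95.6835 = 4.212


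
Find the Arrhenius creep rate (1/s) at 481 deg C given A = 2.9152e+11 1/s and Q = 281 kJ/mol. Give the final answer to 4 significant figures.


rate = A * exp(-Q / (R*T))
T = 481 + 273.15 = 754.15 K
rate = 2.9152e+11 * exp(-281e3 / (8.314 * 754.15))
rate = 1.002e-08 1/s


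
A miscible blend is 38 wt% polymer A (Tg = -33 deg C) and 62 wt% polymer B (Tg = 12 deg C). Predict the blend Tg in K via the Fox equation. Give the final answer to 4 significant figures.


1/Tg = w1/Tg1 + w2/Tg2 (in Kelvin)
Tg1 = 240.15 K, Tg2 = 285.15 K
1/Tg = 0.38/240.15 + 0.62/285.15
Tg = 266.2 K


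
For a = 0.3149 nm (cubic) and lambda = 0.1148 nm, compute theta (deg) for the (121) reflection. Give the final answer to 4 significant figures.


d = a / sqrt(h^2+k^2+l^2)
d = 0.3149 / sqrt(6) = 0.128557 nm
lambda = 2*d*sin(theta)  =>  sin(theta) = lambda / (2*d)
sin(theta) = 0.1148 / (2 * 0.128557) = 0.446493
theta = 26.52 deg


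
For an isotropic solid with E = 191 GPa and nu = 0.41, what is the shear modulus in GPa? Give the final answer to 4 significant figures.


G = E / (2*(1+nu))
G = 191 / (2*(1+0.41))
G = 67.73 GPa


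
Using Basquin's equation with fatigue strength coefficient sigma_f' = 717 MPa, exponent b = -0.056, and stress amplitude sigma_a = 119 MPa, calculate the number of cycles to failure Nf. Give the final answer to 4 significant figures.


sigma_a = sigma_f' * (2*Nf)^b
2*Nf = (sigma_a / sigma_f')^(1/b)
2*Nf = (119 / 717)^(1/-0.056)
2*Nf = 8.47374e+13
Nf = 4.237e+13 cycles


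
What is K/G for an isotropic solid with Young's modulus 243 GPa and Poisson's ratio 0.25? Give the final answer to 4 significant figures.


G = E / (2*(1+nu))
G = 243 / (2*(1+0.25)) = 97.2 GPa
K = E / (3*(1-2*nu))
K = 243 / (3*(1-2*0.25)) = 162 GPa
K/G = 162 / 97.2 = 1.667


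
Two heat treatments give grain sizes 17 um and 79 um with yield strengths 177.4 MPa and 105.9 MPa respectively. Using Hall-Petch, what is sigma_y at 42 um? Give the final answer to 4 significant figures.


sigma_y = sigma0 + k / sqrt(d)
1/sqrt(d1) = 1/sqrt(1.7e-05) = 242.536;  1/sqrt(d2) = 112.509
k = (sigma1 - sigma2) / (1/sqrt(d1) - 1/sqrt(d2)) = (177.4 - 105.9) / (242.536 - 112.509) = 0.549886 MPa*m^0.5
sigma0 = sigma1 - k/sqrt(d1) = 177.4 - 0.549886*242.536 = 44.0329 MPa
sigma_y(d3) = 44.0329 + 0.549886 / sqrt(4.2e-05) = 128.9 MPa


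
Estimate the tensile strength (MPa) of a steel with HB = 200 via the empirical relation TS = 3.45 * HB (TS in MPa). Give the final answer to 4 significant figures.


TS (MPa) = 3.45 * HB
TS = 3.45 * 200
TS = 690 MPa


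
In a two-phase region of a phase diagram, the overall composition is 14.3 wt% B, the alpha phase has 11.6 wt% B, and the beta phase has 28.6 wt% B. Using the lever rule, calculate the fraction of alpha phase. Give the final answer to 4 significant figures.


f_alpha = (C_beta - C0) / (C_beta - C_alpha)
f_alpha = (28.6 - 14.3) / (28.6 - 11.6)
f_alpha = 0.8412


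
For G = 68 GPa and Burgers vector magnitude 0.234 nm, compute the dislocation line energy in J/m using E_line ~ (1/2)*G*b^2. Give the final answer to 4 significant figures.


E = G*b^2/2
b = 0.234 nm = 2.34e-10 m
G = 68 GPa = 6.8e+10 Pa
E = 0.5 * 6.8e+10 * (2.34e-10)^2
E = 1.862e-09 J/m


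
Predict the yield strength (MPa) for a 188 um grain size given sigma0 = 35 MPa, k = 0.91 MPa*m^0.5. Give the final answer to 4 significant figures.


sigma_y = sigma0 + k / sqrt(d)
d = 188 um = 1.88e-04 m
sigma_y = 35 + 0.91 / sqrt(1.88e-04)
sigma_y = 101.4 MPa


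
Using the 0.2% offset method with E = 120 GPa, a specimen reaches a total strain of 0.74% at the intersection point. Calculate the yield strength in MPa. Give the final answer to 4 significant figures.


Offset strain = 0.002
Elastic strain at yield = total_strain - offset = 7.4e-03 - 0.002 = 5.4e-03
sigma_y = E * elastic_strain = 120000 * 5.4e-03
sigma_y = 648 MPa


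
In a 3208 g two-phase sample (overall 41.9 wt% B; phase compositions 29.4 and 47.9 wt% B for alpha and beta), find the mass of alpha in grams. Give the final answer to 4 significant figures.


f_alpha = (C_beta - C0) / (C_beta - C_alpha)
f_alpha = (47.9 - 41.9) / (47.9 - 29.4) = 0.324324
m_alpha = f_alpha * m_total = 0.324324 * 3208 = 1040 g


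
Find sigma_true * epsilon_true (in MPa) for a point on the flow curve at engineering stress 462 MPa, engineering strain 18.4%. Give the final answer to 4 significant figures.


sigma_true = sigma_eng * (1 + epsilon_eng)
sigma_true = 462 * (1 + 0.184) = 547.008 MPa
epsilon_true = ln(1 + epsilon_eng)
epsilon_true = ln(1 + 0.184) = 0.168899
sigma_true * epsilon_true = 547.008 * 0.168899 = 92.39 MPa


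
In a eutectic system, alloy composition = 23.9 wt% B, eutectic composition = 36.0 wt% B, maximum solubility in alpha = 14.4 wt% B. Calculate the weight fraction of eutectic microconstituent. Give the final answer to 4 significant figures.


f_primary = (C_e - C0) / (C_e - C_alpha_max)
f_primary = (36.0 - 23.9) / (36.0 - 14.4)
f_primary = 0.560185
f_eutectic = 1 - 0.560185 = 0.4398


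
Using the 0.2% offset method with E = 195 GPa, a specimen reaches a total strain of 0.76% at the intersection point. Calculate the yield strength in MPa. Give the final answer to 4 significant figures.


Offset strain = 0.002
Elastic strain at yield = total_strain - offset = 7.6e-03 - 0.002 = 5.6e-03
sigma_y = E * elastic_strain = 195000 * 5.6e-03
sigma_y = 1092 MPa


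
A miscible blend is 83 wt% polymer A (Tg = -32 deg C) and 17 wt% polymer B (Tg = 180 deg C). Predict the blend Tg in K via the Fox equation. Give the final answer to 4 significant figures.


1/Tg = w1/Tg1 + w2/Tg2 (in Kelvin)
Tg1 = 241.15 K, Tg2 = 453.15 K
1/Tg = 0.83/241.15 + 0.17/453.15
Tg = 262 K


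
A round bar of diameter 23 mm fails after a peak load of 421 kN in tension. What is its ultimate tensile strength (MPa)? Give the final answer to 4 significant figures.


A0 = pi*(d/2)^2 = pi*(23/2)^2 = 415.476 mm^2
UTS = F_max / A0 = 421*1000 / 415.476
UTS = 1013 MPa


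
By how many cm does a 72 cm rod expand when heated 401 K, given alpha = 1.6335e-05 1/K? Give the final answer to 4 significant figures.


dL = L0 * alpha * dT
dL = 72 * 1.6335e-05 * 401
dL = 0.4716 cm


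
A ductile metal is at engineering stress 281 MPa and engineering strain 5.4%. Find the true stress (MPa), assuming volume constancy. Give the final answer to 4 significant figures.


sigma_true = sigma_eng * (1 + epsilon_eng)
sigma_true = 281 * (1 + 0.054)
sigma_true = 296.2 MPa


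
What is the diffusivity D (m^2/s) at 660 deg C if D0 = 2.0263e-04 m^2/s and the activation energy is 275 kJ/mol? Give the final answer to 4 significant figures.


D = D0 * exp(-Qd / (R*T))
T = 933.15 K
D = 2.0263e-04 * exp(-275e3 / (8.314 * 933.15))
D = 8.176e-20 m^2/s


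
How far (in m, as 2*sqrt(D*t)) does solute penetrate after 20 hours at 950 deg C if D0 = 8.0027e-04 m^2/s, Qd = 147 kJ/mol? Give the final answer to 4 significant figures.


Step 1: D = D0 * exp(-Qd/(R*T))
T = 1223.15 K
D = 8.0027e-04 * exp(-147e3 / (8.314 * 1223.15)) = 4.22058e-10 m^2/s
Step 2: L = 2*sqrt(D*t)
t = 20 h = 72000 s
L = 2*sqrt(4.22058e-10 * 72000) = 0.01103 m


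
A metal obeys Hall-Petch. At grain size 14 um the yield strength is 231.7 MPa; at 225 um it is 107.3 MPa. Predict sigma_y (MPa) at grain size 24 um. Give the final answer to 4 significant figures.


sigma_y = sigma0 + k / sqrt(d)
1/sqrt(d1) = 1/sqrt(1.4e-05) = 267.261;  1/sqrt(d2) = 66.6667
k = (sigma1 - sigma2) / (1/sqrt(d1) - 1/sqrt(d2)) = (231.7 - 107.3) / (267.261 - 66.6667) = 0.620156 MPa*m^0.5
sigma0 = sigma1 - k/sqrt(d1) = 231.7 - 0.620156*267.261 = 65.9562 MPa
sigma_y(d3) = 65.9562 + 0.620156 / sqrt(2.4e-05) = 192.5 MPa


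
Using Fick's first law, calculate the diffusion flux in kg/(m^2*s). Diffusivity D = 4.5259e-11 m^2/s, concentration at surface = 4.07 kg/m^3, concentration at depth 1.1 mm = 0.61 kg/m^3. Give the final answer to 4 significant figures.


J = -D * (dC/dx) = D * (C1 - C2) / dx
J = 4.5259e-11 * (4.07 - 0.61) / 1.1e-03
J = 1.424e-07 kg/(m^2*s)


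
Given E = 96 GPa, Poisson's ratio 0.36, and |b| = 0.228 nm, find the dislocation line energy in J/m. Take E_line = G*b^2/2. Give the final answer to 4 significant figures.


Step 1: G = E / (2*(1+nu))
G = 96 / (2*(1+0.36)) = 35.2941 GPa = 3.52941e+10 Pa
Step 2: E_line = G*b^2/2
b = 0.228 nm = 2.28e-10 m
E_line = 0.5 * 3.52941e+10 * (2.28e-10)^2 = 9.174e-10 J/m


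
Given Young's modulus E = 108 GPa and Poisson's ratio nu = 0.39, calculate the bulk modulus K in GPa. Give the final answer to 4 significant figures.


K = E / (3*(1-2*nu))
K = 108 / (3*(1-2*0.39))
K = 163.6 GPa


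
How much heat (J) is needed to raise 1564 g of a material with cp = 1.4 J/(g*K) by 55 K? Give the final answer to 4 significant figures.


Q = m * cp * dT
Q = 1564 * 1.4 * 55
Q = 120400 J


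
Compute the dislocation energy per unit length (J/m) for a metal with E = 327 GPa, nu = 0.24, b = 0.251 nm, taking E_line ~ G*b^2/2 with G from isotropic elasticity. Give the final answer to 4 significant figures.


Step 1: G = E / (2*(1+nu))
G = 327 / (2*(1+0.24)) = 131.855 GPa = 1.31855e+11 Pa
Step 2: E_line = G*b^2/2
b = 0.251 nm = 2.51e-10 m
E_line = 0.5 * 1.31855e+11 * (2.51e-10)^2 = 4.153e-09 J/m


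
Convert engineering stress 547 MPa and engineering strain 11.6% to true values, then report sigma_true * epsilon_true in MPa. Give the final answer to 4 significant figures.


sigma_true = sigma_eng * (1 + epsilon_eng)
sigma_true = 547 * (1 + 0.116) = 610.452 MPa
epsilon_true = ln(1 + epsilon_eng)
epsilon_true = ln(1 + 0.116) = 0.109751
sigma_true * epsilon_true = 610.452 * 0.109751 = 67 MPa


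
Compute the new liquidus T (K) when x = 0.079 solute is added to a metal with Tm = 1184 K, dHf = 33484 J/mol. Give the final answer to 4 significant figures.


dT = R*Tm^2*x / dHf
dT = 8.314 * 1184^2 * 0.079 / 33484
dT = 27.4981 K
T_new = 1184 - 27.4981 = 1157 K


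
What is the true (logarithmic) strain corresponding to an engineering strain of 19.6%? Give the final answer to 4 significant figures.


epsilon_true = ln(1 + epsilon_eng)
epsilon_true = ln(1 + 0.196)
epsilon_true = 0.179


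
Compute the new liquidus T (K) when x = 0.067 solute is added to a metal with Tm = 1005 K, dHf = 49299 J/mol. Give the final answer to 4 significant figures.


dT = R*Tm^2*x / dHf
dT = 8.314 * 1005^2 * 0.067 / 49299
dT = 11.4124 K
T_new = 1005 - 11.4124 = 993.6 K


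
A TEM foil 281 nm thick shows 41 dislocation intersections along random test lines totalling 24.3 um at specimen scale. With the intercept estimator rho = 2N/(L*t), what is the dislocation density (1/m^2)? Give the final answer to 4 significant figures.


rho = 2N / (L * t)
L = 24.3 um = 2.43e-05 m, t = 281 nm = 2.81e-07 m
rho = 2 * 41 / (2.43e-05 * 2.81e-07)
rho = 1.201e+13 1/m^2


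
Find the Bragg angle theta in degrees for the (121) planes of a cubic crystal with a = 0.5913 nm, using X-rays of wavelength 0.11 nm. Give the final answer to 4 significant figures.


d = a / sqrt(h^2+k^2+l^2)
d = 0.5913 / sqrt(6) = 0.241397 nm
lambda = 2*d*sin(theta)  =>  sin(theta) = lambda / (2*d)
sin(theta) = 0.11 / (2 * 0.241397) = 0.22784
theta = 13.17 deg


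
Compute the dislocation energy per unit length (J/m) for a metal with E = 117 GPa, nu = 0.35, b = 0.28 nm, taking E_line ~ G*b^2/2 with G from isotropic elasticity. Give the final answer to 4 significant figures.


Step 1: G = E / (2*(1+nu))
G = 117 / (2*(1+0.35)) = 43.3333 GPa = 4.33333e+10 Pa
Step 2: E_line = G*b^2/2
b = 0.28 nm = 2.8e-10 m
E_line = 0.5 * 4.33333e+10 * (2.8e-10)^2 = 1.699e-09 J/m


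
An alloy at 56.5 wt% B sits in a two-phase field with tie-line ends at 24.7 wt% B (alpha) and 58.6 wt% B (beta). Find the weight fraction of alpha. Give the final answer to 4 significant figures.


f_alpha = (C_beta - C0) / (C_beta - C_alpha)
f_alpha = (58.6 - 56.5) / (58.6 - 24.7)
f_alpha = 0.06195


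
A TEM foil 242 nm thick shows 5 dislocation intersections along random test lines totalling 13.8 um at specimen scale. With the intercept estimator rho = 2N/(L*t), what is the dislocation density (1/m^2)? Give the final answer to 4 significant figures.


rho = 2N / (L * t)
L = 13.8 um = 1.38e-05 m, t = 242 nm = 2.42e-07 m
rho = 2 * 5 / (1.38e-05 * 2.42e-07)
rho = 2.994e+12 1/m^2


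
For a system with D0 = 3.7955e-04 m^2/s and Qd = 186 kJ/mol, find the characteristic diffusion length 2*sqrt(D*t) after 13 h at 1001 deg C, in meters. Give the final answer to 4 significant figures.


Step 1: D = D0 * exp(-Qd/(R*T))
T = 1274.15 K
D = 3.7955e-04 * exp(-186e3 / (8.314 * 1274.15)) = 8.99079e-12 m^2/s
Step 2: L = 2*sqrt(D*t)
t = 13 h = 46800 s
L = 2*sqrt(8.99079e-12 * 46800) = 1.297e-03 m


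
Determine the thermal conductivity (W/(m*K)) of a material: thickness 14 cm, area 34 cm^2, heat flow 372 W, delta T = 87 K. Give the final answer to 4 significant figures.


k = Q*L / (A*dT)
L = 0.14 m, A = 3.4e-03 m^2
k = 372 * 0.14 / (3.4e-03 * 87)
k = 176.1 W/(m*K)


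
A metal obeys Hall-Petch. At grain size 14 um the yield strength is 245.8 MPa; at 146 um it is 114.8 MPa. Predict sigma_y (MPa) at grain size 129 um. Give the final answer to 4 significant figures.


sigma_y = sigma0 + k / sqrt(d)
1/sqrt(d1) = 1/sqrt(1.4e-05) = 267.261;  1/sqrt(d2) = 82.7606
k = (sigma1 - sigma2) / (1/sqrt(d1) - 1/sqrt(d2)) = (245.8 - 114.8) / (267.261 - 82.7606) = 0.710025 MPa*m^0.5
sigma0 = sigma1 - k/sqrt(d1) = 245.8 - 0.710025*267.261 = 56.0379 MPa
sigma_y(d3) = 56.0379 + 0.710025 / sqrt(1.29e-04) = 118.6 MPa


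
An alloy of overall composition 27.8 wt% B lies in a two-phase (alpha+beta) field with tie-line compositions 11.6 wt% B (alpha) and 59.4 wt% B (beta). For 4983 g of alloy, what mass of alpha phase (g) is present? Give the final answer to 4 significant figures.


f_alpha = (C_beta - C0) / (C_beta - C_alpha)
f_alpha = (59.4 - 27.8) / (59.4 - 11.6) = 0.661088
m_alpha = f_alpha * m_total = 0.661088 * 4983 = 3294 g


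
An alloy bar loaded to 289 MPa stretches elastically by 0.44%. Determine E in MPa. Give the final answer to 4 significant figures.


E = sigma / epsilon
epsilon = 0.44% = 4.4e-03
E = 289 / 4.4e-03
E = 65680 MPa


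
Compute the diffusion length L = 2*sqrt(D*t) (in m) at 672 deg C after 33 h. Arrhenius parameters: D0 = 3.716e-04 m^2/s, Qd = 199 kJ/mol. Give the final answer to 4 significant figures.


Step 1: D = D0 * exp(-Qd/(R*T))
T = 945.15 K
D = 3.716e-04 * exp(-199e3 / (8.314 * 945.15)) = 3.73034e-15 m^2/s
Step 2: L = 2*sqrt(D*t)
t = 33 h = 118800 s
L = 2*sqrt(3.73034e-15 * 118800) = 4.21e-05 m


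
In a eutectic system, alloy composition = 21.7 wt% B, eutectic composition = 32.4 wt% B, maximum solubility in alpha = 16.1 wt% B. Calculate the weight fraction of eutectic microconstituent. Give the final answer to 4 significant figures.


f_primary = (C_e - C0) / (C_e - C_alpha_max)
f_primary = (32.4 - 21.7) / (32.4 - 16.1)
f_primary = 0.656442
f_eutectic = 1 - 0.656442 = 0.3436


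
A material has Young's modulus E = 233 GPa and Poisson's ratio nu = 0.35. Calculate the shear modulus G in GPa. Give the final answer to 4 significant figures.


G = E / (2*(1+nu))
G = 233 / (2*(1+0.35))
G = 86.3 GPa


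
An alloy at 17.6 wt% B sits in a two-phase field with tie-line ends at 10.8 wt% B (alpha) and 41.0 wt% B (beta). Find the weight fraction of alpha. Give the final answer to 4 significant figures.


f_alpha = (C_beta - C0) / (C_beta - C_alpha)
f_alpha = (41.0 - 17.6) / (41.0 - 10.8)
f_alpha = 0.7748


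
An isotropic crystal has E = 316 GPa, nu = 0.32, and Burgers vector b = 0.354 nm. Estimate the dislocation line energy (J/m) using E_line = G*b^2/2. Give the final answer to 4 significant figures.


Step 1: G = E / (2*(1+nu))
G = 316 / (2*(1+0.32)) = 119.697 GPa = 1.19697e+11 Pa
Step 2: E_line = G*b^2/2
b = 0.354 nm = 3.54e-10 m
E_line = 0.5 * 1.19697e+11 * (3.54e-10)^2 = 7.5e-09 J/m


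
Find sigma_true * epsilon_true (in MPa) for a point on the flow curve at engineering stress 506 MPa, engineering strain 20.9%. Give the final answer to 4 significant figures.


sigma_true = sigma_eng * (1 + epsilon_eng)
sigma_true = 506 * (1 + 0.209) = 611.754 MPa
epsilon_true = ln(1 + epsilon_eng)
epsilon_true = ln(1 + 0.209) = 0.189794
sigma_true * epsilon_true = 611.754 * 0.189794 = 116.1 MPa


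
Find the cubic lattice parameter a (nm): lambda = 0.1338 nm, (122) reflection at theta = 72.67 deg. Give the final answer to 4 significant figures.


d = lambda / (2*sin(theta))
d = 0.1338 / (2*sin(72.67 deg))
d = 0.0700813 nm
a = d * sqrt(h^2+k^2+l^2) = 0.0700813 * sqrt(9)
a = 0.2102 nm


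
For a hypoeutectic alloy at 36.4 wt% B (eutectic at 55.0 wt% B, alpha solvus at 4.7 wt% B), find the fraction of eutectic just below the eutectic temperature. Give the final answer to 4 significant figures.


f_primary = (C_e - C0) / (C_e - C_alpha_max)
f_primary = (55.0 - 36.4) / (55.0 - 4.7)
f_primary = 0.369781
f_eutectic = 1 - 0.369781 = 0.6302


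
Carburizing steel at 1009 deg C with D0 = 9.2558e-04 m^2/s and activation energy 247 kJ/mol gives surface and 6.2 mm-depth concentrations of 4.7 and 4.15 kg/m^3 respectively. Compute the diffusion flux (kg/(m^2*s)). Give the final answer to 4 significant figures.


Step 1: D = D0 * exp(-Qd/(R*T))
T = 1009 + 273.15 = 1282.15 K
D = 9.2558e-04 * exp(-247e3 / (8.314 * 1282.15)) = 8.00386e-14 m^2/s
Step 2: J = D * (C1 - C2) / dx
J = 8.00386e-14 * (4.7 - 4.15) / 6.2e-03
J = 7.1e-12 kg/(m^2*s)


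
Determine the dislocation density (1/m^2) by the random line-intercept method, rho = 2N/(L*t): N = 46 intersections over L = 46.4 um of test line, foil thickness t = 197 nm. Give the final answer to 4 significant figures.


rho = 2N / (L * t)
L = 46.4 um = 4.64e-05 m, t = 197 nm = 1.97e-07 m
rho = 2 * 46 / (4.64e-05 * 1.97e-07)
rho = 1.006e+13 1/m^2


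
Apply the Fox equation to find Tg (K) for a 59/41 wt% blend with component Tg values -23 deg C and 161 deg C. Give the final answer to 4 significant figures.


1/Tg = w1/Tg1 + w2/Tg2 (in Kelvin)
Tg1 = 250.15 K, Tg2 = 434.15 K
1/Tg = 0.59/250.15 + 0.41/434.15
Tg = 302.8 K


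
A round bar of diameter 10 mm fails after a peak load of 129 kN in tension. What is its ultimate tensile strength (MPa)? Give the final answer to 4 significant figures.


A0 = pi*(d/2)^2 = pi*(10/2)^2 = 78.5398 mm^2
UTS = F_max / A0 = 129*1000 / 78.5398
UTS = 1642 MPa


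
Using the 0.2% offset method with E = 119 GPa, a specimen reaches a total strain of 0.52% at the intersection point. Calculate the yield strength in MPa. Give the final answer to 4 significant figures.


Offset strain = 0.002
Elastic strain at yield = total_strain - offset = 5.2e-03 - 0.002 = 3.2e-03
sigma_y = E * elastic_strain = 119000 * 3.2e-03
sigma_y = 380.8 MPa


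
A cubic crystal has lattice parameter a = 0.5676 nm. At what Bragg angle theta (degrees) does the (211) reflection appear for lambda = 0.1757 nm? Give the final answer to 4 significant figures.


d = a / sqrt(h^2+k^2+l^2)
d = 0.5676 / sqrt(6) = 0.231722 nm
lambda = 2*d*sin(theta)  =>  sin(theta) = lambda / (2*d)
sin(theta) = 0.1757 / (2 * 0.231722) = 0.379119
theta = 22.28 deg


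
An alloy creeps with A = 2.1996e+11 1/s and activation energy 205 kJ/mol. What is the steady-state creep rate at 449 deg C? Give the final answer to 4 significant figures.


rate = A * exp(-Q / (R*T))
T = 449 + 273.15 = 722.15 K
rate = 2.1996e+11 * exp(-205e3 / (8.314 * 722.15))
rate = 3.264e-04 1/s


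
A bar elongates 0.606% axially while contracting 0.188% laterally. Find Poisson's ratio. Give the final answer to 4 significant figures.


nu = -epsilon_lat / epsilon_axial
Lateral strain is contraction (negative), so using magnitudes:
nu = 0.188 / 0.606
nu = 0.3102


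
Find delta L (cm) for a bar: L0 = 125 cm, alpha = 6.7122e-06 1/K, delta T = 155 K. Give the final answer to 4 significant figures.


dL = L0 * alpha * dT
dL = 125 * 6.7122e-06 * 155
dL = 0.13 cm


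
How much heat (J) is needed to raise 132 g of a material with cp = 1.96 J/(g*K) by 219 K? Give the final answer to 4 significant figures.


Q = m * cp * dT
Q = 132 * 1.96 * 219
Q = 56660 J


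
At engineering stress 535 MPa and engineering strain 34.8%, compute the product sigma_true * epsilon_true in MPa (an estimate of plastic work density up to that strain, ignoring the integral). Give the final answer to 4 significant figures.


sigma_true = sigma_eng * (1 + epsilon_eng)
sigma_true = 535 * (1 + 0.348) = 721.18 MPa
epsilon_true = ln(1 + epsilon_eng)
epsilon_true = ln(1 + 0.348) = 0.298622
sigma_true * epsilon_true = 721.18 * 0.298622 = 215.4 MPa


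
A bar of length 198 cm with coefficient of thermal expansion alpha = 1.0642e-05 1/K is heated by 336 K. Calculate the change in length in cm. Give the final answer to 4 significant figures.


dL = L0 * alpha * dT
dL = 198 * 1.0642e-05 * 336
dL = 0.708 cm


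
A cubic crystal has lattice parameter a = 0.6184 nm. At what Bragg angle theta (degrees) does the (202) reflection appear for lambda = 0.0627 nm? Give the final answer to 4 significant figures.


d = a / sqrt(h^2+k^2+l^2)
d = 0.6184 / sqrt(8) = 0.218637 nm
lambda = 2*d*sin(theta)  =>  sin(theta) = lambda / (2*d)
sin(theta) = 0.0627 / (2 * 0.218637) = 0.143388
theta = 8.244 deg


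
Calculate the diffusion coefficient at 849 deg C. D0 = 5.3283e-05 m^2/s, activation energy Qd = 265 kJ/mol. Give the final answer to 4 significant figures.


D = D0 * exp(-Qd / (R*T))
T = 1122.15 K
D = 5.3283e-05 * exp(-265e3 / (8.314 * 1122.15))
D = 2.459e-17 m^2/s


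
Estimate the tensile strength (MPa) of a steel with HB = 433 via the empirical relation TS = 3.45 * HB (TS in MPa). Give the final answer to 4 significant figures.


TS (MPa) = 3.45 * HB
TS = 3.45 * 433
TS = 1494 MPa


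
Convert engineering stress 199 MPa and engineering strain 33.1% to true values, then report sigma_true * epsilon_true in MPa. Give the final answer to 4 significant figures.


sigma_true = sigma_eng * (1 + epsilon_eng)
sigma_true = 199 * (1 + 0.331) = 264.869 MPa
epsilon_true = ln(1 + epsilon_eng)
epsilon_true = ln(1 + 0.331) = 0.285931
sigma_true * epsilon_true = 264.869 * 0.285931 = 75.73 MPa


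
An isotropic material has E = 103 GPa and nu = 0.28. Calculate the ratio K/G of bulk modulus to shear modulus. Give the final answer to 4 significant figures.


G = E / (2*(1+nu))
G = 103 / (2*(1+0.28)) = 40.2344 GPa
K = E / (3*(1-2*nu))
K = 103 / (3*(1-2*0.28)) = 78.0303 GPa
K/G = 78.0303 / 40.2344 = 1.939


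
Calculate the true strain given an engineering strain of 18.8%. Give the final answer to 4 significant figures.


epsilon_true = ln(1 + epsilon_eng)
epsilon_true = ln(1 + 0.188)
epsilon_true = 0.1723


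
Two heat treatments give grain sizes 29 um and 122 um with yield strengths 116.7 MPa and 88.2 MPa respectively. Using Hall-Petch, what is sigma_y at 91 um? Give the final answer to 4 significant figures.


sigma_y = sigma0 + k / sqrt(d)
1/sqrt(d1) = 1/sqrt(2.9e-05) = 185.695;  1/sqrt(d2) = 90.5357
k = (sigma1 - sigma2) / (1/sqrt(d1) - 1/sqrt(d2)) = (116.7 - 88.2) / (185.695 - 90.5357) = 0.299497 MPa*m^0.5
sigma0 = sigma1 - k/sqrt(d1) = 116.7 - 0.299497*185.695 = 61.0848 MPa
sigma_y(d3) = 61.0848 + 0.299497 / sqrt(9.1e-05) = 92.48 MPa


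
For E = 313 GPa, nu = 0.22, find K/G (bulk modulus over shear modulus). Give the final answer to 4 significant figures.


G = E / (2*(1+nu))
G = 313 / (2*(1+0.22)) = 128.279 GPa
K = E / (3*(1-2*nu))
K = 313 / (3*(1-2*0.22)) = 186.31 GPa
K/G = 186.31 / 128.279 = 1.452


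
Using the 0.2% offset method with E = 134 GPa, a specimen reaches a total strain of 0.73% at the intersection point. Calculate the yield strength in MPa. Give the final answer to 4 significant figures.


Offset strain = 0.002
Elastic strain at yield = total_strain - offset = 7.3e-03 - 0.002 = 5.3e-03
sigma_y = E * elastic_strain = 134000 * 5.3e-03
sigma_y = 710.2 MPa


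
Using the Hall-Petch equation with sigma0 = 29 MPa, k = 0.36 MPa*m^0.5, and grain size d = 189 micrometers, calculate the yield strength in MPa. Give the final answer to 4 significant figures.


sigma_y = sigma0 + k / sqrt(d)
d = 189 um = 1.89e-04 m
sigma_y = 29 + 0.36 / sqrt(1.89e-04)
sigma_y = 55.19 MPa


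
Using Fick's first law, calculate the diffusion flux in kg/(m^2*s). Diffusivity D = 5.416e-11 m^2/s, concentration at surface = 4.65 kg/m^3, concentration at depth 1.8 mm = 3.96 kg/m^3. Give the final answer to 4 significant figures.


J = -D * (dC/dx) = D * (C1 - C2) / dx
J = 5.416e-11 * (4.65 - 3.96) / 1.8e-03
J = 2.076e-08 kg/(m^2*s)


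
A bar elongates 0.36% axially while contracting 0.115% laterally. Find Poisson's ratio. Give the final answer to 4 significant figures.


nu = -epsilon_lat / epsilon_axial
Lateral strain is contraction (negative), so using magnitudes:
nu = 0.115 / 0.36
nu = 0.3194


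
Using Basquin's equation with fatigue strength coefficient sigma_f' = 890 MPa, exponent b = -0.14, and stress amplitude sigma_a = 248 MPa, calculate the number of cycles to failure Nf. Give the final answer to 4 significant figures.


sigma_a = sigma_f' * (2*Nf)^b
2*Nf = (sigma_a / sigma_f')^(1/b)
2*Nf = (248 / 890)^(1/-0.14)
2*Nf = 9201.22
Nf = 4601 cycles


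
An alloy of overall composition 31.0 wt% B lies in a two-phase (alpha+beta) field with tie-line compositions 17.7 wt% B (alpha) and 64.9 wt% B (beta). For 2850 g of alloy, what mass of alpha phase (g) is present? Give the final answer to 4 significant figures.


f_alpha = (C_beta - C0) / (C_beta - C_alpha)
f_alpha = (64.9 - 31.0) / (64.9 - 17.7) = 0.71822
m_alpha = f_alpha * m_total = 0.71822 * 2850 = 2047 g


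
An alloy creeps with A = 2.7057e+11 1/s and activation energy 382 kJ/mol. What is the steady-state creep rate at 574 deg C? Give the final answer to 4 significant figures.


rate = A * exp(-Q / (R*T))
T = 574 + 273.15 = 847.15 K
rate = 2.7057e+11 * exp(-382e3 / (8.314 * 847.15))
rate = 7.544e-13 1/s


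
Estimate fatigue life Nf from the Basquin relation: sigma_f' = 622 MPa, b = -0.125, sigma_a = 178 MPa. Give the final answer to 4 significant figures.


sigma_a = sigma_f' * (2*Nf)^b
2*Nf = (sigma_a / sigma_f')^(1/b)
2*Nf = (178 / 622)^(1/-0.125)
2*Nf = 22231.2
Nf = 11120 cycles


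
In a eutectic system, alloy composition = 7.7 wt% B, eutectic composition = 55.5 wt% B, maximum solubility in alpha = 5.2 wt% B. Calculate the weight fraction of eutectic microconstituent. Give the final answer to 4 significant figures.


f_primary = (C_e - C0) / (C_e - C_alpha_max)
f_primary = (55.5 - 7.7) / (55.5 - 5.2)
f_primary = 0.950298
f_eutectic = 1 - 0.950298 = 0.0497


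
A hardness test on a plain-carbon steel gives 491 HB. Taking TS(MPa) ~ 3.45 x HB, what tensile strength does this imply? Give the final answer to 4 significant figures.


TS (MPa) = 3.45 * HB
TS = 3.45 * 491
TS = 1694 MPa


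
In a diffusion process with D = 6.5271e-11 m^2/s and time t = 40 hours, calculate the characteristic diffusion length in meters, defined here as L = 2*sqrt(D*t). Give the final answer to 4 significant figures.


t = 40 hr = 144000 s
Diffusion length = 2*sqrt(D*t)
= 2*sqrt(6.5271e-11 * 144000)
= 6.132e-03 m


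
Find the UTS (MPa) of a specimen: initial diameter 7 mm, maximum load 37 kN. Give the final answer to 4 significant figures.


A0 = pi*(d/2)^2 = pi*(7/2)^2 = 38.4845 mm^2
UTS = F_max / A0 = 37*1000 / 38.4845
UTS = 961.4 MPa


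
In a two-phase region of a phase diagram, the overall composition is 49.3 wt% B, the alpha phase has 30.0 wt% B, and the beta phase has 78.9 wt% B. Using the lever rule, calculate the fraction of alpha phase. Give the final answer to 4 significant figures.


f_alpha = (C_beta - C0) / (C_beta - C_alpha)
f_alpha = (78.9 - 49.3) / (78.9 - 30.0)
f_alpha = 0.6053


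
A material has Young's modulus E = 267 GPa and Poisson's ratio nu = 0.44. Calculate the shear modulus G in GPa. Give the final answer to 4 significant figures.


G = E / (2*(1+nu))
G = 267 / (2*(1+0.44))
G = 92.71 GPa


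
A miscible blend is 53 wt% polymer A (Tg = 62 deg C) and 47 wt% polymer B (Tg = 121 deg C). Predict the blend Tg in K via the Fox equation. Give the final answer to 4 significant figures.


1/Tg = w1/Tg1 + w2/Tg2 (in Kelvin)
Tg1 = 335.15 K, Tg2 = 394.15 K
1/Tg = 0.53/335.15 + 0.47/394.15
Tg = 360.5 K


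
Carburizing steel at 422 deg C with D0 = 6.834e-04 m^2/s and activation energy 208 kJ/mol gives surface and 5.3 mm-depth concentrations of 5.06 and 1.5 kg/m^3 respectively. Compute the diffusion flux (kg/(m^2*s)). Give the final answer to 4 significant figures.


Step 1: D = D0 * exp(-Qd/(R*T))
T = 422 + 273.15 = 695.15 K
D = 6.834e-04 * exp(-208e3 / (8.314 * 695.15)) = 1.60203e-19 m^2/s
Step 2: J = D * (C1 - C2) / dx
J = 1.60203e-19 * (5.06 - 1.5) / 5.3e-03
J = 1.076e-16 kg/(m^2*s)


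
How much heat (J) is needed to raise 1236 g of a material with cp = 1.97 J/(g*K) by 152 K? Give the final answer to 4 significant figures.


Q = m * cp * dT
Q = 1236 * 1.97 * 152
Q = 370100 J


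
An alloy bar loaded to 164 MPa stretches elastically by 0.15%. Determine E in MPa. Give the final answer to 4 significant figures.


E = sigma / epsilon
epsilon = 0.15% = 1.5e-03
E = 164 / 1.5e-03
E = 109300 MPa


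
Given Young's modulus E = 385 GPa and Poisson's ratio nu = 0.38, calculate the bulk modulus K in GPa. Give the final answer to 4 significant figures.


K = E / (3*(1-2*nu))
K = 385 / (3*(1-2*0.38))
K = 534.7 GPa


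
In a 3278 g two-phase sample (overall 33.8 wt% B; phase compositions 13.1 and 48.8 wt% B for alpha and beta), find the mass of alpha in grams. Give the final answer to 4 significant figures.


f_alpha = (C_beta - C0) / (C_beta - C_alpha)
f_alpha = (48.8 - 33.8) / (48.8 - 13.1) = 0.420168
m_alpha = f_alpha * m_total = 0.420168 * 3278 = 1377 g


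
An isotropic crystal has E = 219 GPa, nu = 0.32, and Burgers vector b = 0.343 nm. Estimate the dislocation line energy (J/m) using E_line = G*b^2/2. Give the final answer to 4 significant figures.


Step 1: G = E / (2*(1+nu))
G = 219 / (2*(1+0.32)) = 82.9545 GPa = 8.29545e+10 Pa
Step 2: E_line = G*b^2/2
b = 0.343 nm = 3.43e-10 m
E_line = 0.5 * 8.29545e+10 * (3.43e-10)^2 = 4.88e-09 J/m


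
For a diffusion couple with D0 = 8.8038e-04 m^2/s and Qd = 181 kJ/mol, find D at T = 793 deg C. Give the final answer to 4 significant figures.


D = D0 * exp(-Qd / (R*T))
T = 1066.15 K
D = 8.8038e-04 * exp(-181e3 / (8.314 * 1066.15))
D = 1.193e-12 m^2/s


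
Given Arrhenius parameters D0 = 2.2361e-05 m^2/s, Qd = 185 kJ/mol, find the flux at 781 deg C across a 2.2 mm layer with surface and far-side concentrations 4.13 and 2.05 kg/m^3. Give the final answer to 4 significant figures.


Step 1: D = D0 * exp(-Qd/(R*T))
T = 781 + 273.15 = 1054.15 K
D = 2.2361e-05 * exp(-185e3 / (8.314 * 1054.15)) = 1.52106e-14 m^2/s
Step 2: J = D * (C1 - C2) / dx
J = 1.52106e-14 * (4.13 - 2.05) / 2.2e-03
J = 1.438e-11 kg/(m^2*s)


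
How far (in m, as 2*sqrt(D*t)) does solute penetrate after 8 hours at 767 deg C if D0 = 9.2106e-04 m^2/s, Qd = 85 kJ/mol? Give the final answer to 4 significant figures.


Step 1: D = D0 * exp(-Qd/(R*T))
T = 1040.15 K
D = 9.2106e-04 * exp(-85e3 / (8.314 * 1040.15)) = 4.96103e-08 m^2/s
Step 2: L = 2*sqrt(D*t)
t = 8 h = 28800 s
L = 2*sqrt(4.96103e-08 * 28800) = 0.0756 m


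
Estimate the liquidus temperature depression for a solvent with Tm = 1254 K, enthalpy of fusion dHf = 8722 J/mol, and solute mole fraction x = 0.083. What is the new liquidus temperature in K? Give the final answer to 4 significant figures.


dT = R*Tm^2*x / dHf
dT = 8.314 * 1254^2 * 0.083 / 8722
dT = 124.413 K
T_new = 1254 - 124.413 = 1130 K


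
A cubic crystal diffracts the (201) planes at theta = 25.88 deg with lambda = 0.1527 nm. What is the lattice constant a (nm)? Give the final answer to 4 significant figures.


d = lambda / (2*sin(theta))
d = 0.1527 / (2*sin(25.88 deg))
d = 0.174919 nm
a = d * sqrt(h^2+k^2+l^2) = 0.174919 * sqrt(5)
a = 0.3911 nm


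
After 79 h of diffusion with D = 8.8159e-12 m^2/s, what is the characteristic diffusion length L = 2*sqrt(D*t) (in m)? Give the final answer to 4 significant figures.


t = 79 hr = 284400 s
Diffusion length = 2*sqrt(D*t)
= 2*sqrt(8.8159e-12 * 284400)
= 3.167e-03 m


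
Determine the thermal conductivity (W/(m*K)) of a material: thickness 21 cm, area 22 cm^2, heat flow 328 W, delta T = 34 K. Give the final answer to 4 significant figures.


k = Q*L / (A*dT)
L = 0.21 m, A = 2.2e-03 m^2
k = 328 * 0.21 / (2.2e-03 * 34)
k = 920.9 W/(m*K)


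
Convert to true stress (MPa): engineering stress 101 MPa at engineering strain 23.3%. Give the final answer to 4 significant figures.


sigma_true = sigma_eng * (1 + epsilon_eng)
sigma_true = 101 * (1 + 0.233)
sigma_true = 124.5 MPa


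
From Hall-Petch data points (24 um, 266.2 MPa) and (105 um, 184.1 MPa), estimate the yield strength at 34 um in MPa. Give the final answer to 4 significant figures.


sigma_y = sigma0 + k / sqrt(d)
1/sqrt(d1) = 1/sqrt(2.4e-05) = 204.124;  1/sqrt(d2) = 97.59
k = (sigma1 - sigma2) / (1/sqrt(d1) - 1/sqrt(d2)) = (266.2 - 184.1) / (204.124 - 97.59) = 0.770645 MPa*m^0.5
sigma0 = sigma1 - k/sqrt(d1) = 266.2 - 0.770645*204.124 = 108.893 MPa
sigma_y(d3) = 108.893 + 0.770645 / sqrt(3.4e-05) = 241.1 MPa


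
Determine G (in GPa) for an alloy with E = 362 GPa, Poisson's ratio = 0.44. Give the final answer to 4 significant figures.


G = E / (2*(1+nu))
G = 362 / (2*(1+0.44))
G = 125.7 GPa


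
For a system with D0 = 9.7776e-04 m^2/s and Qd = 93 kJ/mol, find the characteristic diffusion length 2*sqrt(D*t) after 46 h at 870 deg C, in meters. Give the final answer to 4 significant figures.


Step 1: D = D0 * exp(-Qd/(R*T))
T = 1143.15 K
D = 9.7776e-04 * exp(-93e3 / (8.314 * 1143.15)) = 5.50268e-08 m^2/s
Step 2: L = 2*sqrt(D*t)
t = 46 h = 165600 s
L = 2*sqrt(5.50268e-08 * 165600) = 0.1909 m


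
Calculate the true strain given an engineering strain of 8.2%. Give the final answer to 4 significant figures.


epsilon_true = ln(1 + epsilon_eng)
epsilon_true = ln(1 + 0.082)
epsilon_true = 0.07881


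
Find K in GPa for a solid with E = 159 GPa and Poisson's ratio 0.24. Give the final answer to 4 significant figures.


K = E / (3*(1-2*nu))
K = 159 / (3*(1-2*0.24))
K = 101.9 GPa


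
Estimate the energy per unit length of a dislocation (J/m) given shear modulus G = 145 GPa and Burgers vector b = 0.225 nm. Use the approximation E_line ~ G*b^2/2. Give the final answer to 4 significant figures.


E = G*b^2/2
b = 0.225 nm = 2.25e-10 m
G = 145 GPa = 1.45e+11 Pa
E = 0.5 * 1.45e+11 * (2.25e-10)^2
E = 3.67e-09 J/m


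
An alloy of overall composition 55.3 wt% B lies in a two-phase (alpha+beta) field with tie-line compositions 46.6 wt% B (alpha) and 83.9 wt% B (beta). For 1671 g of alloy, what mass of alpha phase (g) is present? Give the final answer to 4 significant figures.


f_alpha = (C_beta - C0) / (C_beta - C_alpha)
f_alpha = (83.9 - 55.3) / (83.9 - 46.6) = 0.766756
m_alpha = f_alpha * m_total = 0.766756 * 1671 = 1281 g


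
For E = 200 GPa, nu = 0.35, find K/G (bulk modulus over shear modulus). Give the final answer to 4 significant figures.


G = E / (2*(1+nu))
G = 200 / (2*(1+0.35)) = 74.0741 GPa
K = E / (3*(1-2*nu))
K = 200 / (3*(1-2*0.35)) = 222.222 GPa
K/G = 222.222 / 74.0741 = 3


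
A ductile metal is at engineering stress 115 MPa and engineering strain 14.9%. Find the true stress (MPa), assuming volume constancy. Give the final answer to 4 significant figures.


sigma_true = sigma_eng * (1 + epsilon_eng)
sigma_true = 115 * (1 + 0.149)
sigma_true = 132.1 MPa


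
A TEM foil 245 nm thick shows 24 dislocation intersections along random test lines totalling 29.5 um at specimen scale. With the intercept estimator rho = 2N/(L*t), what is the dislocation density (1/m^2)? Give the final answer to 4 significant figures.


rho = 2N / (L * t)
L = 29.5 um = 2.95e-05 m, t = 245 nm = 2.45e-07 m
rho = 2 * 24 / (2.95e-05 * 2.45e-07)
rho = 6.641e+12 1/m^2


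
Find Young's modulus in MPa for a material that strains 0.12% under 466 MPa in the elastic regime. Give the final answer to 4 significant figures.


E = sigma / epsilon
epsilon = 0.12% = 1.2e-03
E = 466 / 1.2e-03
E = 388300 MPa


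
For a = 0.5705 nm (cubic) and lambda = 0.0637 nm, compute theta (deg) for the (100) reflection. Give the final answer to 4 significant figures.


d = a / sqrt(h^2+k^2+l^2)
d = 0.5705 / sqrt(1) = 0.5705 nm
lambda = 2*d*sin(theta)  =>  sin(theta) = lambda / (2*d)
sin(theta) = 0.0637 / (2 * 0.5705) = 0.0558282
theta = 3.2 deg


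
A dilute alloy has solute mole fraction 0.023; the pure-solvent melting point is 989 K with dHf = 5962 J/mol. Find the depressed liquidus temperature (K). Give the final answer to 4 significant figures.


dT = R*Tm^2*x / dHf
dT = 8.314 * 989^2 * 0.023 / 5962
dT = 31.3717 K
T_new = 989 - 31.3717 = 957.6 K


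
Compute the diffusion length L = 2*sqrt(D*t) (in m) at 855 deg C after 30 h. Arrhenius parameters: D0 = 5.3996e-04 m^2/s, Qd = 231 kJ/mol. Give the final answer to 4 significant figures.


Step 1: D = D0 * exp(-Qd/(R*T))
T = 1128.15 K
D = 5.3996e-04 * exp(-231e3 / (8.314 * 1128.15)) = 1.08745e-14 m^2/s
Step 2: L = 2*sqrt(D*t)
t = 30 h = 108000 s
L = 2*sqrt(1.08745e-14 * 108000) = 6.854e-05 m


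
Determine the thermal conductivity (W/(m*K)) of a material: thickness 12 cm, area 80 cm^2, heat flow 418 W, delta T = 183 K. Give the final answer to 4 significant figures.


k = Q*L / (A*dT)
L = 0.12 m, A = 8e-03 m^2
k = 418 * 0.12 / (8e-03 * 183)
k = 34.26 W/(m*K)


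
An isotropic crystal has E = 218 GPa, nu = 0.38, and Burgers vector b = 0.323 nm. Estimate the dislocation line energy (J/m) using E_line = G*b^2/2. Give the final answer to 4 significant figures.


Step 1: G = E / (2*(1+nu))
G = 218 / (2*(1+0.38)) = 78.9855 GPa = 7.89855e+10 Pa
Step 2: E_line = G*b^2/2
b = 0.323 nm = 3.23e-10 m
E_line = 0.5 * 7.89855e+10 * (3.23e-10)^2 = 4.12e-09 J/m


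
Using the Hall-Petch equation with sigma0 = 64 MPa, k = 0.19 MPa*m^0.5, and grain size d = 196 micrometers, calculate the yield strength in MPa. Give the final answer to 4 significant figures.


sigma_y = sigma0 + k / sqrt(d)
d = 196 um = 1.96e-04 m
sigma_y = 64 + 0.19 / sqrt(1.96e-04)
sigma_y = 77.57 MPa


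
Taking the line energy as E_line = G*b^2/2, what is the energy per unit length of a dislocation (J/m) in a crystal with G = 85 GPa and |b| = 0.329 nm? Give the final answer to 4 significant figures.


E = G*b^2/2
b = 0.329 nm = 3.29e-10 m
G = 85 GPa = 8.5e+10 Pa
E = 0.5 * 8.5e+10 * (3.29e-10)^2
E = 4.6e-09 J/m
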